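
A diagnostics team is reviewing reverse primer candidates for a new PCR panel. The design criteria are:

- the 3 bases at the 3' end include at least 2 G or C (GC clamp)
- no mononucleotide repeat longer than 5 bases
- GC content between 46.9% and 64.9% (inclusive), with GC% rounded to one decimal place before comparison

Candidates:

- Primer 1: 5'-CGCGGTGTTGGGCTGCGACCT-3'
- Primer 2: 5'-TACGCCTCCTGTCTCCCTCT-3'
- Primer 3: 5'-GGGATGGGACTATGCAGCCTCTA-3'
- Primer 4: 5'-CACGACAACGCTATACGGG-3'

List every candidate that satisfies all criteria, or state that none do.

Primer 1 (21 nt, A=1 T=5 G=9 C=6): 3' end CCT has 2 G/C ✓; longest run = 3 ✓; GC 15/21 = 71.4%, outside 46.9–64.9% ✗ — fails.
Primer 2 (20 nt, A=1 T=7 G=2 C=10): 3' end TCT has 1 G/C, need ≥2 ✗; longest run = 3 ✓; GC 12/20 = 60.0% ✓ — fails.
Primer 3 (23 nt, A=5 T=5 G=8 C=5): 3' end CTA has 1 G/C, need ≥2 ✗; longest run = 3 ✓; GC 13/23 = 56.5% ✓ — fails.
Primer 4 (19 nt, A=6 T=2 G=5 C=6): 3' end GGG has 3 G/C ✓; longest run = 3 ✓; GC 11/19 = 57.9% ✓ — passes.

Primer 4 only.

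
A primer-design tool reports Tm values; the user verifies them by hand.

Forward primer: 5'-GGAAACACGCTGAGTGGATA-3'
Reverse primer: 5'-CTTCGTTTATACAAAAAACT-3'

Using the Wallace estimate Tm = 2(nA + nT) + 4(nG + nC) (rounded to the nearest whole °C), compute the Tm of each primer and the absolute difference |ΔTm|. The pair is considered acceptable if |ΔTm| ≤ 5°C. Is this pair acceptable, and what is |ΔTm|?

|ΔTm| = 10°C; the pair is not acceptable.

Forward: A=7 T=3 G=7 C=3 → Tm = 2·10 + 4·10 = 60°C.
Reverse: A=8 T=7 G=1 C=4 → Tm = 2·15 + 4·5 = 50°C.
|ΔTm| = |60 − 50| = 10°C, > 5°C.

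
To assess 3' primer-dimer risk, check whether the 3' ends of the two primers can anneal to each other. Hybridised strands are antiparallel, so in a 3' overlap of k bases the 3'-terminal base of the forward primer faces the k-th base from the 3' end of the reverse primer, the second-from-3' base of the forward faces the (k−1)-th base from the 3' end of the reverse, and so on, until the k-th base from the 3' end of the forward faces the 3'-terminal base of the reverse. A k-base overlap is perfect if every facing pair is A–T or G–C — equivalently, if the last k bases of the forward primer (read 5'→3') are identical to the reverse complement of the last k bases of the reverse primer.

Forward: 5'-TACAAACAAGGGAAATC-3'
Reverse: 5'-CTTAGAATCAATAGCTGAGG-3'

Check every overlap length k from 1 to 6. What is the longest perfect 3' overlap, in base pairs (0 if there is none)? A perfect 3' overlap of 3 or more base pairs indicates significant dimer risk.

Last 6 bases (5'→3') — forward …GAAATC, reverse …CTGAGG.
Reverse complement of the reverse primer's last 6 bases: CCTCAG; its first k bases are the reverse complement of the reverse primer's last k bases, so a perfect k-base overlap needs the forward primer's last k bases to equal them.
Comparing (forward last k vs required): k=1: C vs C ✓; k=2: TC vs CC ✗; k=3: ATC vs CCT ✗; k=4: AATC vs CCTC ✗; k=5: AAATC vs CCTCA ✗; k=6: GAAATC vs CCTCAG ✗.
Only k = 1 is perfect, so the longest perfect 3' overlap is 1.

Longest perfect overlap: 1 complementary base pair; below the dimer-risk threshold (threshold 3).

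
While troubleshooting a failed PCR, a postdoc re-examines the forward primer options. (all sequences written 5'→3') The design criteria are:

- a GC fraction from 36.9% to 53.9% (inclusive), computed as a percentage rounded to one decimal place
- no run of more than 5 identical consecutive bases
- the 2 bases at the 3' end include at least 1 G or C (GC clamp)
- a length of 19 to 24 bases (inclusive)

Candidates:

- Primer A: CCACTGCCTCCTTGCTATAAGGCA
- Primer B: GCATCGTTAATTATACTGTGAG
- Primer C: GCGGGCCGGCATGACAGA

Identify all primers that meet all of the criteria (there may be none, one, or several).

Primer A (24 nt, A=5 T=6 G=4 C=9): GC 13/24 = 54.2%, outside 36.9–53.9% ✗; longest run = 2 ✓; 3' end CA has 1 G/C ✓; length 24 ✓ — fails.
Primer B (22 nt, A=6 T=8 G=5 C=3): GC 8/22 = 36.4%, outside 36.9–53.9% ✗; longest run = 2 ✓; 3' end AG has 1 G/C ✓; length 22 ✓ — fails.
Primer C (18 nt, A=4 T=1 G=8 C=5): GC 13/18 = 72.2%, outside 36.9–53.9% ✗; longest run = 3 ✓; 3' end GA has 1 G/C ✓; length 18, outside 19–24 ✗ — fails.

None of the candidates satisfy all criteria.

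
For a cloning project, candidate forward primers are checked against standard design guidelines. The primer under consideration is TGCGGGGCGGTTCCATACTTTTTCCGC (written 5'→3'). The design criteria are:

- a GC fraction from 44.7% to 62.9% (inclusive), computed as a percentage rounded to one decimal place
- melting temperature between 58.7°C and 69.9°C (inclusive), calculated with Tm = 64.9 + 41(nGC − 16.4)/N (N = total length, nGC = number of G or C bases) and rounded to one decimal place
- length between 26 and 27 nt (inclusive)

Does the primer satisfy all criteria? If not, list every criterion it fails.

Base counts: A=2, T=9, G=8, C=8 (length 27).
GC content: GC 16/27 = 59.3% ✓
Tm: Tm = 64.9 + 41·(16 − 16.4)/27 = 64.3°C ✓
length: length 27 ✓

Meets all criteria.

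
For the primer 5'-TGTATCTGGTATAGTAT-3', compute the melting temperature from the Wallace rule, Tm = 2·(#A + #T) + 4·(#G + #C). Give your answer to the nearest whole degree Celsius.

Base counts: A=4, T=8, G=4, C=1 (length 17).
Tm = 2·(4+8) + 4·(4+1) = 2·12 + 4·5 = 24 + 20 = 44°C.

44°C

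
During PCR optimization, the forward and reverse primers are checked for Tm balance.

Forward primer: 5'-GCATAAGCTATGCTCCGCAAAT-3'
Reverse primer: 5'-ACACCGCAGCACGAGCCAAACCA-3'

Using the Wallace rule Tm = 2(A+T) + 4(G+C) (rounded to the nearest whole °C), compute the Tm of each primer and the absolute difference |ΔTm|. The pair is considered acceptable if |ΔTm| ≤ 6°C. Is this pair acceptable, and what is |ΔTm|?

|ΔTm| = 10°C; the pair is not acceptable.

Forward: A=7 T=5 G=4 C=6 → Tm = 2·12 + 4·10 = 64°C.
Reverse: A=9 T=0 G=4 C=10 → Tm = 2·9 + 4·14 = 74°C.
|ΔTm| = |64 − 74| = 10°C, > 6°C.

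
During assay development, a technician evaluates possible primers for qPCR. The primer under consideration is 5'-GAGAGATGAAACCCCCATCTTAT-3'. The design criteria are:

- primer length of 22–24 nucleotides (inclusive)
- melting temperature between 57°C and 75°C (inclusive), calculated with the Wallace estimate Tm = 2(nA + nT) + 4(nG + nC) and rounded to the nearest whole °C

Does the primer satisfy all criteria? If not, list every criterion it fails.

Meets all criteria.

Base counts: A=8, T=5, G=4, C=6 (length 23).
length: length 23 ✓
Tm: Tm = 2·13 + 4·10 = 66°C ✓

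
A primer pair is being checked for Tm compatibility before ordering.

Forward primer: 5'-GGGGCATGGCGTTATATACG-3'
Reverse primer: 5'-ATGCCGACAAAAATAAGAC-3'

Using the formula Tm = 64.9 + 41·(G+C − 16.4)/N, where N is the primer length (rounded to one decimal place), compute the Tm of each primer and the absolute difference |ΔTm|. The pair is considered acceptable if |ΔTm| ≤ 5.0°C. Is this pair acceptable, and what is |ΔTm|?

|ΔTm| = 9.2°C; the pair is not acceptable.

Forward: G+C = 11, N = 20 → Tm = 64.9 + 41·(11 − 16.4)/20 = 53.8°C.
Reverse: G+C = 7, N = 19 → Tm = 64.9 + 41·(7 − 16.4)/19 = 44.6°C.
|ΔTm| = |53.8 − 44.6| = 9.2°C, > 5.0°C.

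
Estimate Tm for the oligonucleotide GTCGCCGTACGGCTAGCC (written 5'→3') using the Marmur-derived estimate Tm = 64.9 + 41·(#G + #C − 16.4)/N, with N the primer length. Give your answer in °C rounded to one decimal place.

Base counts: A=2, T=3, G=6, C=7; G+C = 13, N = 18.
Tm = 64.9 + 41·(13 − 16.4)/18 = 64.9 + -139.40/18 = 57.2°C.

57.2°C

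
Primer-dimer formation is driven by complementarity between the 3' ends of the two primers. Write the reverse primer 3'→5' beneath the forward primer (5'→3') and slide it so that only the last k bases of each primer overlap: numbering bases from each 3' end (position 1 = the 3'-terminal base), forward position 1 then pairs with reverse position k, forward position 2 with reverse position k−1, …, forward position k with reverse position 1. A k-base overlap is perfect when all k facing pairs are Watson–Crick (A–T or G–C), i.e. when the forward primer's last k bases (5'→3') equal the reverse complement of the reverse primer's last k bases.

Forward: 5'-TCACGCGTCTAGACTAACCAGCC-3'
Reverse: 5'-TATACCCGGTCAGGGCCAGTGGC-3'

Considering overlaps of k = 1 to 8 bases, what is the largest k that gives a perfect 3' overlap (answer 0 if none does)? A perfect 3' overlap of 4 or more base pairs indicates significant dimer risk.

Last 8 bases (5'→3') — forward …AACCAGCC, reverse …CCAGTGGC.
Reverse complement of the reverse primer's last 8 bases: GCCACTGG; its first k bases are the reverse complement of the reverse primer's last k bases, so a perfect k-base overlap needs the forward primer's last k bases to equal them.
Comparing (forward last k vs required): k=1: C vs G ✗; k=2: CC vs GC ✗; k=3: GCC vs GCC ✓; k=4: AGCC vs GCCA ✗; k=5: CAGCC vs GCCAC ✗; k=6: CCAGCC vs GCCACT ✗; k=7: ACCAGCC vs GCCACTG ✗; k=8: AACCAGCC vs GCCACTGG ✗.
Only k = 3 is perfect, so the longest perfect 3' overlap is 3.

Longest perfect overlap: 3 complementary base pairs; below the dimer-risk threshold (threshold 4).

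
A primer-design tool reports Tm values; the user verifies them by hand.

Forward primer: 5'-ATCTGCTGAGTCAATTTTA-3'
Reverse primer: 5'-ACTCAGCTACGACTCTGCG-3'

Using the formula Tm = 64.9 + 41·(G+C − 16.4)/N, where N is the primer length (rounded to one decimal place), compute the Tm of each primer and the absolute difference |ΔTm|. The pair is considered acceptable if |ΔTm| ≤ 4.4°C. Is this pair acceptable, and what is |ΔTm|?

|ΔTm| = 10.7°C; the pair is not acceptable.

Forward: G+C = 6, N = 19 → Tm = 64.9 + 41·(6 − 16.4)/19 = 42.5°C.
Reverse: G+C = 11, N = 19 → Tm = 64.9 + 41·(11 − 16.4)/19 = 53.2°C.
|ΔTm| = |42.5 − 53.2| = 10.7°C, > 4.4°C.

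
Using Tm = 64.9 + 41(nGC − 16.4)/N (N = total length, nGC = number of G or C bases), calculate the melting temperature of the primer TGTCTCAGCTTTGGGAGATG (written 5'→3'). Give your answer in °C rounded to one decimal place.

51.8°C

Base counts: A=3, T=7, G=7, C=3; G+C = 10, N = 20.
Tm = 64.9 + 41·(10 − 16.4)/20 = 64.9 + -262.40/20 = 51.8°C.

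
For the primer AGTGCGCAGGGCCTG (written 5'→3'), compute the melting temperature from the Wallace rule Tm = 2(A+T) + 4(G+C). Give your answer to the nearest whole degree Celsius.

52°C

Base counts: A=2, T=2, G=7, C=4 (length 15).
Tm = 2·(2+2) + 4·(7+4) = 2·4 + 4·11 = 8 + 44 = 52°C.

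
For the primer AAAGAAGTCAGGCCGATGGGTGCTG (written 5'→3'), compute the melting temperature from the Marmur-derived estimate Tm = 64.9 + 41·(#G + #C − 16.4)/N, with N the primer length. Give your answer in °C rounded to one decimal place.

61.0°C

Base counts: A=7, T=4, G=10, C=4; G+C = 14, N = 25.
Tm = 64.9 + 41·(14 − 16.4)/25 = 64.9 + -98.40/25 = 61.0°C.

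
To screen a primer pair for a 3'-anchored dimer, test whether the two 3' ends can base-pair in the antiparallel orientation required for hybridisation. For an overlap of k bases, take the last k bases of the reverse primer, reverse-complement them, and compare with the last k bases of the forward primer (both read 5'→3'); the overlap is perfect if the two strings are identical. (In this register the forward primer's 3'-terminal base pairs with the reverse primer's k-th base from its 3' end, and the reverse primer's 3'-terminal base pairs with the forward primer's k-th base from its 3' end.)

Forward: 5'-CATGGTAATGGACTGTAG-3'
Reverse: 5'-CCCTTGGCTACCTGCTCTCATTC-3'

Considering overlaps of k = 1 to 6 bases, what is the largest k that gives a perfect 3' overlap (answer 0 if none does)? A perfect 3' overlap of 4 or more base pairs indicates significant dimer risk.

Last 6 bases (5'→3') — forward …CTGTAG, reverse …TCATTC.
Reverse complement of the reverse primer's last 6 bases: GAATGA; its first k bases are the reverse complement of the reverse primer's last k bases, so a perfect k-base overlap needs the forward primer's last k bases to equal them.
Comparing (forward last k vs required): k=1: G vs G ✓; k=2: AG vs GA ✗; k=3: TAG vs GAA ✗; k=4: GTAG vs GAAT ✗; k=5: TGTAG vs GAATG ✗; k=6: CTGTAG vs GAATGA ✗.
Only k = 1 is perfect, so the longest perfect 3' overlap is 1.

Longest perfect overlap: 1 complementary base pair; below the dimer-risk threshold (threshold 4).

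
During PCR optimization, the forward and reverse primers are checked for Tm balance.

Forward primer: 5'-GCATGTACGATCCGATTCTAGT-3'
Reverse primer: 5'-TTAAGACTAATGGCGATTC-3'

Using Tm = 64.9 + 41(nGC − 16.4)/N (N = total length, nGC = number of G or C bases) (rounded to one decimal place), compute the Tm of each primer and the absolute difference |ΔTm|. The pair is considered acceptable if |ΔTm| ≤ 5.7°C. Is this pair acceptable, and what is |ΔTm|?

Forward: G+C = 10, N = 22 → Tm = 64.9 + 41·(10 − 16.4)/22 = 53.0°C.
Reverse: G+C = 7, N = 19 → Tm = 64.9 + 41·(7 − 16.4)/19 = 44.6°C.
|ΔTm| = |53.0 − 44.6| = 8.4°C, > 5.7°C.

|ΔTm| = 8.4°C; the pair is not acceptable.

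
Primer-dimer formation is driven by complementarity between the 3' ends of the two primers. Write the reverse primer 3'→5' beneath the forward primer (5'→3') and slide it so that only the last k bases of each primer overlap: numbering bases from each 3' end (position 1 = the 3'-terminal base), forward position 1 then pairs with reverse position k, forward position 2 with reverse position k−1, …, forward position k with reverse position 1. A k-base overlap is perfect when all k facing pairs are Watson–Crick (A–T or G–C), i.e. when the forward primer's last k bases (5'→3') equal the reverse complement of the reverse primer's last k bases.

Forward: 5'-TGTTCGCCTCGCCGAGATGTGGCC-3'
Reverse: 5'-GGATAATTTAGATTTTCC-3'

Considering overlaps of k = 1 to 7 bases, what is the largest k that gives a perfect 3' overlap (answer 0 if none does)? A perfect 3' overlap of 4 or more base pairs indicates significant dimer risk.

Last 7 bases (5'→3') — forward …TGTGGCC, reverse …ATTTTCC.
Reverse complement of the reverse primer's last 7 bases: GGAAAAT; its first k bases are the reverse complement of the reverse primer's last k bases, so a perfect k-base overlap needs the forward primer's last k bases to equal them.
Comparing (forward last k vs required): k=1: C vs G ✗; k=2: CC vs GG ✗; k=3: GCC vs GGA ✗; k=4: GGCC vs GGAA ✗; k=5: TGGCC vs GGAAA ✗; k=6: GTGGCC vs GGAAAA ✗; k=7: TGTGGCC vs GGAAAAT ✗.
No overlap length from 1 to 7 is perfect, so the longest perfect 3' overlap is 0.

Longest perfect overlap: 0 complementary base pairs; below the dimer-risk threshold (threshold 4).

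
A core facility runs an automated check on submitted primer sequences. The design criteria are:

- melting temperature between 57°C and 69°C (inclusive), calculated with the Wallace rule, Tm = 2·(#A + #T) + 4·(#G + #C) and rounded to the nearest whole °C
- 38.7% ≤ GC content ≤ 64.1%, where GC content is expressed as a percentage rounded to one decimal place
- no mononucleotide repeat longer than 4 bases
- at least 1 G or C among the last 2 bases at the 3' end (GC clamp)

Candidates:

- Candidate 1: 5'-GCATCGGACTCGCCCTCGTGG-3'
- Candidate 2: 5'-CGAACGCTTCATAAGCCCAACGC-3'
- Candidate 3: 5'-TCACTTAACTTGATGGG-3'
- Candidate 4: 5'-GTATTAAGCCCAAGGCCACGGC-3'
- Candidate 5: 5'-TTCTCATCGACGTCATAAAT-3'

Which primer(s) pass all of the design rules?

Candidate 1 (21 nt, A=2 T=4 G=7 C=8): Tm = 2·6 + 4·15 = 72°C, outside 57–69°C ✗; GC 15/21 = 71.4%, outside 38.7–64.1% ✗; longest run = 3 ✓; 3' end GG has 2 G/C ✓ — fails.
Candidate 2 (23 nt, A=7 T=3 G=4 C=9): Tm = 2·10 + 4·13 = 72°C, outside 57–69°C ✗; GC 13/23 = 56.5% ✓; longest run = 3 ✓; 3' end GC has 2 G/C ✓ — fails.
Candidate 3 (17 nt, A=4 T=6 G=4 C=3): Tm = 2·10 + 4·7 = 48°C, outside 57–69°C ✗; GC 7/17 = 41.2% ✓; longest run = 3 ✓; 3' end GG has 2 G/C ✓ — fails.
Candidate 4 (22 nt, A=6 T=3 G=6 C=7): Tm = 2·9 + 4·13 = 70°C, outside 57–69°C ✗; GC 13/22 = 59.1% ✓; longest run = 3 ✓; 3' end GC has 2 G/C ✓ — fails.
Candidate 5 (20 nt, A=6 T=7 G=2 C=5): Tm = 2·13 + 4·7 = 54°C, outside 57–69°C ✗; GC 7/20 = 35.0%, outside 38.7–64.1% ✗; longest run = 3 ✓; 3' end AT has 0 G/C, need ≥1 ✗ — fails.

None of the candidates satisfy all criteria.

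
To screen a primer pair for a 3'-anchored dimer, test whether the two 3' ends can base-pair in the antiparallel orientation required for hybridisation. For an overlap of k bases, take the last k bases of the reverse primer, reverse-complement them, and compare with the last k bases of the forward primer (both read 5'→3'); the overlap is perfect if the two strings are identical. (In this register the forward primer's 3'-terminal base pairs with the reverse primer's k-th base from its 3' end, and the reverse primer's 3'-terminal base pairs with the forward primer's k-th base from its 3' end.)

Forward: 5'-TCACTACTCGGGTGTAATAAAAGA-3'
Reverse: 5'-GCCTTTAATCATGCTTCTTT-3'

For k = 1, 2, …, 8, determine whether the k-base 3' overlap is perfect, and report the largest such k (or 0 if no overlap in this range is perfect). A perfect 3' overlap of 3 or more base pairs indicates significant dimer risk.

Last 8 bases (5'→3') — forward …ATAAAAGA, reverse …GCTTCTTT.
Reverse complement of the reverse primer's last 8 bases: AAAGAAGC; its first k bases are the reverse complement of the reverse primer's last k bases, so a perfect k-base overlap needs the forward primer's last k bases to equal them.
Comparing (forward last k vs required): k=1: A vs A ✓; k=2: GA vs AA ✗; k=3: AGA vs AAA ✗; k=4: AAGA vs AAAG ✗; k=5: AAAGA vs AAAGA ✓; k=6: AAAAGA vs AAAGAA ✗; k=7: TAAAAGA vs AAAGAAG ✗; k=8: ATAAAAGA vs AAAGAAGC ✗.
Perfect overlaps at k = 1, 5; the largest is 5.

Longest perfect overlap: 5 complementary base pairs; significant dimer risk (threshold 3).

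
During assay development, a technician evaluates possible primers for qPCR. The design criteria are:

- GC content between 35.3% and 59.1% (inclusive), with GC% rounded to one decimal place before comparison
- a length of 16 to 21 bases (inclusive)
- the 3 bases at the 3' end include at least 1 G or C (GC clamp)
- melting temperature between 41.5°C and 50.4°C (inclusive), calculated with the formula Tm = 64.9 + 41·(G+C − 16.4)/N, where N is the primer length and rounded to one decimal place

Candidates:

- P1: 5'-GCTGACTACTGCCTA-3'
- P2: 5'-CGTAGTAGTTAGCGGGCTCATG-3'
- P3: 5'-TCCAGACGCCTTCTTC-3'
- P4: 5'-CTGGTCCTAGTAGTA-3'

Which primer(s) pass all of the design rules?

P1 (15 nt, A=3 T=4 G=3 C=5): GC 8/15 = 53.3% ✓; length 15, outside 16–21 ✗; 3' end CTA has 1 G/C ✓; Tm = 64.9 + 41·(8 − 16.4)/15 = 41.9°C ✓ — fails.
P2 (22 nt, A=4 T=6 G=8 C=4): GC 12/22 = 54.5% ✓; length 22, outside 16–21 ✗; 3' end ATG has 1 G/C ✓; Tm = 64.9 + 41·(12 − 16.4)/22 = 56.7°C, outside 41.5–50.4°C ✗ — fails.
P3 (16 nt, A=2 T=5 G=2 C=7): GC 9/16 = 56.3% ✓; length 16 ✓; 3' end TTC has 1 G/C ✓; Tm = 64.9 + 41·(9 − 16.4)/16 = 45.9°C ✓ — passes.
P4 (15 nt, A=3 T=5 G=4 C=3): GC 7/15 = 46.7% ✓; length 15, outside 16–21 ✗; 3' end GTA has 1 G/C ✓; Tm = 64.9 + 41·(7 − 16.4)/15 = 39.2°C, outside 41.5–50.4°C ✗ — fails.

P3 only.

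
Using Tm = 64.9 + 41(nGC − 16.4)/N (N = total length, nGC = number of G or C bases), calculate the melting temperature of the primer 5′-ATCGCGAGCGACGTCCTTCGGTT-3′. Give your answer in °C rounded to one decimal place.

60.6°C

Base counts: A=3, T=6, G=7, C=7; G+C = 14, N = 23.
Tm = 64.9 + 41·(14 − 16.4)/23 = 64.9 + -98.40/23 = 60.6°C.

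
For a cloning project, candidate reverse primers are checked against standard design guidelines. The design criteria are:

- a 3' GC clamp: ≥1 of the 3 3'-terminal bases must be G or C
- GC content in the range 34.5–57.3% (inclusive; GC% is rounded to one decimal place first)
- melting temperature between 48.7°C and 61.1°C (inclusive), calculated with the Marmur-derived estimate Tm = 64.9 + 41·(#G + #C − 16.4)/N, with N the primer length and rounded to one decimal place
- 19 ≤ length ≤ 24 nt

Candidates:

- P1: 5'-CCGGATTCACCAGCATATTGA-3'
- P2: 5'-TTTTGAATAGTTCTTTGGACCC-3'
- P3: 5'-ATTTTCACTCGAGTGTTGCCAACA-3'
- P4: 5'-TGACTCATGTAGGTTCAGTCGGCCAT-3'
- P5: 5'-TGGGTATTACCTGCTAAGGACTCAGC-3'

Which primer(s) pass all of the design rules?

P1, P2 and P3.

P1 (21 nt, A=6 T=5 G=4 C=6): 3' end TGA has 1 G/C ✓; GC 10/21 = 47.6% ✓; Tm = 64.9 + 41·(10 − 16.4)/21 = 52.4°C ✓; length 21 ✓ — passes.
P2 (22 nt, A=4 T=10 G=4 C=4): 3' end CCC has 3 G/C ✓; GC 8/22 = 36.4% ✓; Tm = 64.9 + 41·(8 − 16.4)/22 = 49.2°C ✓; length 22 ✓ — passes.
P3 (24 nt, A=6 T=8 G=4 C=6): 3' end ACA has 1 G/C ✓; GC 10/24 = 41.7% ✓; Tm = 64.9 + 41·(10 − 16.4)/24 = 54.0°C ✓; length 24 ✓ — passes.
P4 (26 nt, A=5 T=8 G=7 C=6): 3' end CAT has 1 G/C ✓; GC 13/26 = 50.0% ✓; Tm = 64.9 + 41·(13 − 16.4)/26 = 59.5°C ✓; length 26, outside 19–24 ✗ — fails.
P5 (26 nt, A=6 T=7 G=7 C=6): 3' end AGC has 2 G/C ✓; GC 13/26 = 50.0% ✓; Tm = 64.9 + 41·(13 − 16.4)/26 = 59.5°C ✓; length 26, outside 19–24 ✗ — fails.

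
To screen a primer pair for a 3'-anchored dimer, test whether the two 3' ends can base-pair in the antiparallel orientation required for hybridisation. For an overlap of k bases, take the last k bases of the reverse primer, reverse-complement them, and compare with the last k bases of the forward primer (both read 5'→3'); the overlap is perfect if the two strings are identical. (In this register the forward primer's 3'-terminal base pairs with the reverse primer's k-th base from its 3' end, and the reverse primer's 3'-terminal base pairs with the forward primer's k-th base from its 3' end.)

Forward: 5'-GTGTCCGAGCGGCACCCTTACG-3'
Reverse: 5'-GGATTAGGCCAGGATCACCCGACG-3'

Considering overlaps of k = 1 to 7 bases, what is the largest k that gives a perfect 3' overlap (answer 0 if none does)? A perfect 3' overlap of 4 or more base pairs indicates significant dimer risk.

Last 7 bases (5'→3') — forward …CCTTACG, reverse …CCCGACG.
Reverse complement of the reverse primer's last 7 bases: CGTCGGG; its first k bases are the reverse complement of the reverse primer's last k bases, so a perfect k-base overlap needs the forward primer's last k bases to equal them.
Comparing (forward last k vs required): k=1: G vs C ✗; k=2: CG vs CG ✓; k=3: ACG vs CGT ✗; k=4: TACG vs CGTC ✗; k=5: TTACG vs CGTCG ✗; k=6: CTTACG vs CGTCGG ✗; k=7: CCTTACG vs CGTCGGG ✗.
Only k = 2 is perfect, so the longest perfect 3' overlap is 2.

Longest perfect overlap: 2 complementary base pairs; below the dimer-risk threshold (threshold 4).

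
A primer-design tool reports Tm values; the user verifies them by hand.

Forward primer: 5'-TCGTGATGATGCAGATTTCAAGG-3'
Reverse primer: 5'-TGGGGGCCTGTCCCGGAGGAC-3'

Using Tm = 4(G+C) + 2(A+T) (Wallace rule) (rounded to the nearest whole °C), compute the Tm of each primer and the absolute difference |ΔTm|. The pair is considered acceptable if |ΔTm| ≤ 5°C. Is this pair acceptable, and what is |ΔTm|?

|ΔTm| = 8°C; the pair is not acceptable.

Forward: A=6 T=7 G=7 C=3 → Tm = 2·13 + 4·10 = 66°C.
Reverse: A=2 T=3 G=10 C=6 → Tm = 2·5 + 4·16 = 74°C.
|ΔTm| = |66 − 74| = 8°C, > 5°C.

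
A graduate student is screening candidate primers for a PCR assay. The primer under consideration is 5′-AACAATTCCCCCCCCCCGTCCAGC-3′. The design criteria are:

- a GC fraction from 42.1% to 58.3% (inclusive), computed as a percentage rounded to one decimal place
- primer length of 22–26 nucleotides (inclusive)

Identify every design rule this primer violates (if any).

Fails: GC content.

Base counts: A=5, T=3, G=2, C=14 (length 24).
GC content: GC 16/24 = 66.7%, outside 42.1–58.3% ✗
length: length 24 ✓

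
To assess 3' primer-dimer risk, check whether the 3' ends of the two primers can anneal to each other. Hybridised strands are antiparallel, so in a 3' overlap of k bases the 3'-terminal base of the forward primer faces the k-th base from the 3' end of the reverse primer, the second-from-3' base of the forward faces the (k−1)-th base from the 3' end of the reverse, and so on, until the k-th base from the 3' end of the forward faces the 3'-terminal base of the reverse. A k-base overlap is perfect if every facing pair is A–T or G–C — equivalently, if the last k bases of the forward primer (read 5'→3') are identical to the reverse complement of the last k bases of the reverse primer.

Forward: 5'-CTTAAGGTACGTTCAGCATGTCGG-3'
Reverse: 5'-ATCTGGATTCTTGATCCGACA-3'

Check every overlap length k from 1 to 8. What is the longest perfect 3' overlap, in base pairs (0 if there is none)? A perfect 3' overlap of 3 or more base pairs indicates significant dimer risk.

Longest perfect overlap: 6 complementary base pairs; significant dimer risk (threshold 3).

Last 8 bases (5'→3') — forward …CATGTCGG, reverse …ATCCGACA.
Reverse complement of the reverse primer's last 8 bases: TGTCGGAT; its first k bases are the reverse complement of the reverse primer's last k bases, so a perfect k-base overlap needs the forward primer's last k bases to equal them.
Comparing (forward last k vs required): k=1: G vs T ✗; k=2: GG vs TG ✗; k=3: CGG vs TGT ✗; k=4: TCGG vs TGTC ✗; k=5: GTCGG vs TGTCG ✗; k=6: TGTCGG vs TGTCGG ✓; k=7: ATGTCGG vs TGTCGGA ✗; k=8: CATGTCGG vs TGTCGGAT ✗.
Only k = 6 is perfect, so the longest perfect 3' overlap is 6.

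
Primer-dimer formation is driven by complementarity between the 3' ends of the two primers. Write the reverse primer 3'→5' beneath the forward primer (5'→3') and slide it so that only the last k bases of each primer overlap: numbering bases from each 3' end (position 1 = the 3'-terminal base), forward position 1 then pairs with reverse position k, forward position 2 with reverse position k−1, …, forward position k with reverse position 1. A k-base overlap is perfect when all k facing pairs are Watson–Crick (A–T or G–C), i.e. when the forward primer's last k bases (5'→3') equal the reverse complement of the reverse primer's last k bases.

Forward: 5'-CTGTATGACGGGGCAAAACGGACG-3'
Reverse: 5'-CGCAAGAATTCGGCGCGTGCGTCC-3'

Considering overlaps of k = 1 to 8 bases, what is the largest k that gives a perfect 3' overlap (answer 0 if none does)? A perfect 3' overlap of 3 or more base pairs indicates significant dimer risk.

Last 8 bases (5'→3') — forward …AACGGACG, reverse …GTGCGTCC.
Reverse complement of the reverse primer's last 8 bases: GGACGCAC; its first k bases are the reverse complement of the reverse primer's last k bases, so a perfect k-base overlap needs the forward primer's last k bases to equal them.
Comparing (forward last k vs required): k=1: G vs G ✓; k=2: CG vs GG ✗; k=3: ACG vs GGA ✗; k=4: GACG vs GGAC ✗; k=5: GGACG vs GGACG ✓; k=6: CGGACG vs GGACGC ✗; k=7: ACGGACG vs GGACGCA ✗; k=8: AACGGACG vs GGACGCAC ✗.
Perfect overlaps at k = 1, 5; the largest is 5.

Longest perfect overlap: 5 complementary base pairs; significant dimer risk (threshold 3).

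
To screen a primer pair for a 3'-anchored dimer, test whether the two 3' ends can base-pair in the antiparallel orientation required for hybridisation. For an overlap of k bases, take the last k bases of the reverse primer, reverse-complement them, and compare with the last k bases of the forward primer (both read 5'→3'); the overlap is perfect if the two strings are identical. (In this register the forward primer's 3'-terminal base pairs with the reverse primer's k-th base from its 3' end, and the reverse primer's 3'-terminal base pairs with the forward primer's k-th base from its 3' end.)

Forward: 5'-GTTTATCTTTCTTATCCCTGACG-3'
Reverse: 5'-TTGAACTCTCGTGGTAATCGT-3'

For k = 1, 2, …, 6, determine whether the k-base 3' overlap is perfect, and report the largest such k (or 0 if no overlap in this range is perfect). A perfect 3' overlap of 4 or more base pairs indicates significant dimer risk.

Longest perfect overlap: 3 complementary base pairs; below the dimer-risk threshold (threshold 4).

Last 6 bases (5'→3') — forward …CTGACG, reverse …AATCGT.
Reverse complement of the reverse primer's last 6 bases: ACGATT; its first k bases are the reverse complement of the reverse primer's last k bases, so a perfect k-base overlap needs the forward primer's last k bases to equal them.
Comparing (forward last k vs required): k=1: G vs A ✗; k=2: CG vs AC ✗; k=3: ACG vs ACG ✓; k=4: GACG vs ACGA ✗; k=5: TGACG vs ACGAT ✗; k=6: CTGACG vs ACGATT ✗.
Only k = 3 is perfect, so the longest perfect 3' overlap is 3.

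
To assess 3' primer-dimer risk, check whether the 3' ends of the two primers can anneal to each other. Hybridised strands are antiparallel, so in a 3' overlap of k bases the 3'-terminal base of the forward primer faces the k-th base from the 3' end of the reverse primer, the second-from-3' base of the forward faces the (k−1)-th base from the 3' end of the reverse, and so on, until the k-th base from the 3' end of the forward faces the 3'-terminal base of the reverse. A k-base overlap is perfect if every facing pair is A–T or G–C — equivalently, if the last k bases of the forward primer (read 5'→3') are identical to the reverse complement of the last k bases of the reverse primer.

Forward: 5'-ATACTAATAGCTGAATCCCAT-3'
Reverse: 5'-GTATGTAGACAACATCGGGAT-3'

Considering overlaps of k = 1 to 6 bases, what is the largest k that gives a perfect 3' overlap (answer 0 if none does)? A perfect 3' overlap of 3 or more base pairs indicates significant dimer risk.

Last 6 bases (5'→3') — forward …TCCCAT, reverse …CGGGAT.
Reverse complement of the reverse primer's last 6 bases: ATCCCG; its first k bases are the reverse complement of the reverse primer's last k bases, so a perfect k-base overlap needs the forward primer's last k bases to equal them.
Comparing (forward last k vs required): k=1: T vs A ✗; k=2: AT vs AT ✓; k=3: CAT vs ATC ✗; k=4: CCAT vs ATCC ✗; k=5: CCCAT vs ATCCC ✗; k=6: TCCCAT vs ATCCCG ✗.
Only k = 2 is perfect, so the longest perfect 3' overlap is 2.

Longest perfect overlap: 2 complementary base pairs; below the dimer-risk threshold (threshold 3).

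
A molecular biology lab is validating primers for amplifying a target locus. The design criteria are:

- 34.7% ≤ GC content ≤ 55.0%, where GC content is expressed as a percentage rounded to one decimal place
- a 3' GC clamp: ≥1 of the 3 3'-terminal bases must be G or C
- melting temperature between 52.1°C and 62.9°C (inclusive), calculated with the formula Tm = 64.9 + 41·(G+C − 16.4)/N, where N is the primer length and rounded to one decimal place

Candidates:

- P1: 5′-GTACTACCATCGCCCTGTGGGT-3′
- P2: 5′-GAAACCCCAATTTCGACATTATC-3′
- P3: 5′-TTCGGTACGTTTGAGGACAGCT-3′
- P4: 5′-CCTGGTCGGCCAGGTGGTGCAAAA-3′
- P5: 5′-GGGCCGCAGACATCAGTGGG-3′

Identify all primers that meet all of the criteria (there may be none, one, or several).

P3 only.

P1 (22 nt, A=3 T=6 G=6 C=7): GC 13/22 = 59.1%, outside 34.7–55.0% ✗; 3' end GGT has 2 G/C ✓; Tm = 64.9 + 41·(13 − 16.4)/22 = 58.6°C ✓ — fails.
P2 (23 nt, A=8 T=6 G=2 C=7): GC 9/23 = 39.1% ✓; 3' end ATC has 1 G/C ✓; Tm = 64.9 + 41·(9 − 16.4)/23 = 51.7°C, outside 52.1–62.9°C ✗ — fails.
P3 (22 nt, A=4 T=7 G=7 C=4): GC 11/22 = 50.0% ✓; 3' end GCT has 2 G/C ✓; Tm = 64.9 + 41·(11 − 16.4)/22 = 54.8°C ✓ — passes.
P4 (24 nt, A=5 T=4 G=9 C=6): GC 15/24 = 62.5%, outside 34.7–55.0% ✗; 3' end AAA has 0 G/C, need ≥1 ✗; Tm = 64.9 + 41·(15 − 16.4)/24 = 62.5°C ✓ — fails.
P5 (20 nt, A=4 T=2 G=9 C=5): GC 14/20 = 70.0%, outside 34.7–55.0% ✗; 3' end GGG has 3 G/C ✓; Tm = 64.9 + 41·(14 − 16.4)/20 = 60.0°C ✓ — fails.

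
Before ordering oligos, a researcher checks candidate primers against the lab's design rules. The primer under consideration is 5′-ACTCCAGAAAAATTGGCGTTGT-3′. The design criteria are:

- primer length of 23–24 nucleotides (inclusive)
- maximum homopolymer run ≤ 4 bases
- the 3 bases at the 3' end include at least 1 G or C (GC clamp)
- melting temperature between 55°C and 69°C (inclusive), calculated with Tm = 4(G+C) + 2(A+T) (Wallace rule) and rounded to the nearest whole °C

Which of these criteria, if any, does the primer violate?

Base counts: A=7, T=6, G=5, C=4 (length 22).
length: length 22, outside 23–24 ✗
homopolymer run: longest run = 5, exceeds 4 ✗
GC clamp: 3' end TGT has 1 G/C ✓
Tm: Tm = 2·13 + 4·9 = 62°C ✓

Fails: length, homopolymer run.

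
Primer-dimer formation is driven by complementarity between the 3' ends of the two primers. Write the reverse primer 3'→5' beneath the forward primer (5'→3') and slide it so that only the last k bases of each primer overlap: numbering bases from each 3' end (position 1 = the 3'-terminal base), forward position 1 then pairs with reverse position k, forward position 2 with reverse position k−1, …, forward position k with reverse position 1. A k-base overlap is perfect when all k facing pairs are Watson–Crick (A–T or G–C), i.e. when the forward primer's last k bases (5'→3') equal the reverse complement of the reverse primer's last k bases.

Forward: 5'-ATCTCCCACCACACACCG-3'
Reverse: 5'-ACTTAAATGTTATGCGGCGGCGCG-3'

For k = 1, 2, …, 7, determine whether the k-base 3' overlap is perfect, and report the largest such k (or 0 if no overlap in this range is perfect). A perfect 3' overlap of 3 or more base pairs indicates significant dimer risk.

Last 7 bases (5'→3') — forward …CACACCG, reverse …CGGCGCG.
Reverse complement of the reverse primer's last 7 bases: CGCGCCG; its first k bases are the reverse complement of the reverse primer's last k bases, so a perfect k-base overlap needs the forward primer's last k bases to equal them.
Comparing (forward last k vs required): k=1: G vs C ✗; k=2: CG vs CG ✓; k=3: CCG vs CGC ✗; k=4: ACCG vs CGCG ✗; k=5: CACCG vs CGCGC ✗; k=6: ACACCG vs CGCGCC ✗; k=7: CACACCG vs CGCGCCG ✗.
Only k = 2 is perfect, so the longest perfect 3' overlap is 2.

Longest perfect overlap: 2 complementary base pairs; below the dimer-risk threshold (threshold 3).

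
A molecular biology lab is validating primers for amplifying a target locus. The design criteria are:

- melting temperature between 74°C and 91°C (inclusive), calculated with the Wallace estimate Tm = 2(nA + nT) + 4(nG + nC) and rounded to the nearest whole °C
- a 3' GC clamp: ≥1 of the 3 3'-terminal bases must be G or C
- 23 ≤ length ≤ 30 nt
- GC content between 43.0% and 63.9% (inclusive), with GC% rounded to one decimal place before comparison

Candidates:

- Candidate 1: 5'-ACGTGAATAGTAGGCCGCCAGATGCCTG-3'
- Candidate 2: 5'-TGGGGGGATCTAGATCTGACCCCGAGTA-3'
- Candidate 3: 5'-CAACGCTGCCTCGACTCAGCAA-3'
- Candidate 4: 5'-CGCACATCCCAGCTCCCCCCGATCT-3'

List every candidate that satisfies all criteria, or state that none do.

Candidate 1 (28 nt, A=7 T=5 G=9 C=7): Tm = 2·12 + 4·16 = 88°C ✓; 3' end CTG has 2 G/C ✓; length 28 ✓; GC 16/28 = 57.1% ✓ — passes.
Candidate 2 (28 nt, A=6 T=6 G=10 C=6): Tm = 2·12 + 4·16 = 88°C ✓; 3' end GTA has 1 G/C ✓; length 28 ✓; GC 16/28 = 57.1% ✓ — passes.
Candidate 3 (22 nt, A=6 T=3 G=4 C=9): Tm = 2·9 + 4·13 = 70°C, outside 74–91°C ✗; 3' end CAA has 1 G/C ✓; length 22, outside 23–30 ✗; GC 13/22 = 59.1% ✓ — fails.
Candidate 4 (25 nt, A=4 T=4 G=3 C=14): Tm = 2·8 + 4·17 = 84°C ✓; 3' end TCT has 1 G/C ✓; length 25 ✓; GC 17/25 = 68.0%, outside 43.0–63.9% ✗ — fails.

Candidate 1 and Candidate 2.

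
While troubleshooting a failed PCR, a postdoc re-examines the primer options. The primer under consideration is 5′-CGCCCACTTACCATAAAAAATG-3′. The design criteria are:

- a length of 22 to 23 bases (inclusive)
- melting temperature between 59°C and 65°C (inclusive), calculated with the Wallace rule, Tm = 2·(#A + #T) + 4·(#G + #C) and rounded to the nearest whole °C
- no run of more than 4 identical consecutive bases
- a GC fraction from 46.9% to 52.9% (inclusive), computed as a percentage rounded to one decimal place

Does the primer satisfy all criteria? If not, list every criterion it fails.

Fails: homopolymer run, GC content.

Base counts: A=9, T=4, G=2, C=7 (length 22).
length: length 22 ✓
Tm: Tm = 2·13 + 4·9 = 62°C ✓
homopolymer run: longest run = 6, exceeds 4 ✗
GC content: GC 9/22 = 40.9%, outside 46.9–52.9% ✗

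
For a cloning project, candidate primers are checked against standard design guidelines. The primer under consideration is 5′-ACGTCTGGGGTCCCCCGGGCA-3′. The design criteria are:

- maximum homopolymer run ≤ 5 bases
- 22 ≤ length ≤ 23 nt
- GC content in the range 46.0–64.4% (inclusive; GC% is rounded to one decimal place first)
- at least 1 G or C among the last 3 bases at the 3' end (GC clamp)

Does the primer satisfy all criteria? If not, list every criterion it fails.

Base counts: A=2, T=3, G=8, C=8 (length 21).
homopolymer run: longest run = 5 ✓
length: length 21, outside 22–23 ✗
GC content: GC 16/21 = 76.2%, outside 46.0–64.4% ✗
GC clamp: 3' end GCA has 2 G/C ✓

Fails: length, GC content.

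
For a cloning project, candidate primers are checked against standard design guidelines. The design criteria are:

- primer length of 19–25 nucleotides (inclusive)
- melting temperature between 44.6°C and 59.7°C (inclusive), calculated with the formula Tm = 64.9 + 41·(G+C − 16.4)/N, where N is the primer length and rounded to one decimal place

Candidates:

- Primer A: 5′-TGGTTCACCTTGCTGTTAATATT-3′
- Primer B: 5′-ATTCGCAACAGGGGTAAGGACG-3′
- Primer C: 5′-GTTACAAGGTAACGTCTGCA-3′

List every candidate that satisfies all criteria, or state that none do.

Primer A (23 nt, A=4 T=11 G=4 C=4): length 23 ✓; Tm = 64.9 + 41·(8 − 16.4)/23 = 49.9°C ✓ — passes.
Primer B (22 nt, A=7 T=3 G=8 C=4): length 22 ✓; Tm = 64.9 + 41·(12 − 16.4)/22 = 56.7°C ✓ — passes.
Primer C (20 nt, A=6 T=5 G=5 C=4): length 20 ✓; Tm = 64.9 + 41·(9 − 16.4)/20 = 49.7°C ✓ — passes.

Primer A, Primer B and Primer C.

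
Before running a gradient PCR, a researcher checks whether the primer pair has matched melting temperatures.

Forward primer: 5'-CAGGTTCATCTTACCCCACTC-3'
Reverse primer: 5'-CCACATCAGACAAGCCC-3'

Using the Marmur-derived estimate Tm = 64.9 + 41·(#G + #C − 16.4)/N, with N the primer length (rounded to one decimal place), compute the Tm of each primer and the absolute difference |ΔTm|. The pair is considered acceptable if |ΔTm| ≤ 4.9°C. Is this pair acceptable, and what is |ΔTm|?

Forward: G+C = 11, N = 21 → Tm = 64.9 + 41·(11 − 16.4)/21 = 54.4°C.
Reverse: G+C = 10, N = 17 → Tm = 64.9 + 41·(10 − 16.4)/17 = 49.5°C.
|ΔTm| = |54.4 − 49.5| = 4.9°C, ≤ 4.9°C.

|ΔTm| = 4.9°C; the pair is acceptable.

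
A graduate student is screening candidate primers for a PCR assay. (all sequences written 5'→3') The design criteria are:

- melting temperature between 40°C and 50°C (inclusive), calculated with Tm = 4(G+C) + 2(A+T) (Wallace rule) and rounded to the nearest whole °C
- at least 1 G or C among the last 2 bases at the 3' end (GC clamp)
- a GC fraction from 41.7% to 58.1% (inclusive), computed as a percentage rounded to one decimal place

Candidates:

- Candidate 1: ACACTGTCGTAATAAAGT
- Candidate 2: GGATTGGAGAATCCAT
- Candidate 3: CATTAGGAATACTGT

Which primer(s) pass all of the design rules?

None of the candidates satisfy all criteria.

Candidate 1 (18 nt, A=7 T=5 G=3 C=3): Tm = 2·12 + 4·6 = 48°C ✓; 3' end GT has 1 G/C ✓; GC 6/18 = 33.3%, outside 41.7–58.1% ✗ — fails.
Candidate 2 (16 nt, A=5 T=4 G=5 C=2): Tm = 2·9 + 4·7 = 46°C ✓; 3' end AT has 0 G/C, need ≥1 ✗; GC 7/16 = 43.8% ✓ — fails.
Candidate 3 (15 nt, A=5 T=5 G=3 C=2): Tm = 2·10 + 4·5 = 40°C ✓; 3' end GT has 1 G/C ✓; GC 5/15 = 33.3%, outside 41.7–58.1% ✗ — fails.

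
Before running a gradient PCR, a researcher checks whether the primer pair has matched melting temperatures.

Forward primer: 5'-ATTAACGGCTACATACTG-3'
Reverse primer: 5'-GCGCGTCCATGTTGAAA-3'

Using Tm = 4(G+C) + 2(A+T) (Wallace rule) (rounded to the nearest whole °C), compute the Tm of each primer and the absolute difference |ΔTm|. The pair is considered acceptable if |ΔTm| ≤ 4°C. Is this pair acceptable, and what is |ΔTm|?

Forward: A=6 T=5 G=3 C=4 → Tm = 2·11 + 4·7 = 50°C.
Reverse: A=4 T=4 G=5 C=4 → Tm = 2·8 + 4·9 = 52°C.
|ΔTm| = |50 − 52| = 2°C, ≤ 4°C.

|ΔTm| = 2°C; the pair is acceptable.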